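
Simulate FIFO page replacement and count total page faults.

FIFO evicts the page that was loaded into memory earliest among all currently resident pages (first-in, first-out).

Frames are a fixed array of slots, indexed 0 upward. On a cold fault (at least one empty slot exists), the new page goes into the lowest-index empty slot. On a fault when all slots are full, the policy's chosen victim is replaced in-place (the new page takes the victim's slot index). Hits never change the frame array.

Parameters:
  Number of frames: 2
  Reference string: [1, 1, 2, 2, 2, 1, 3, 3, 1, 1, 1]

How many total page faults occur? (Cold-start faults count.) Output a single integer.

Answer: 4

Derivation:
Step 0: ref 1 → FAULT, frames=[1,-]
Step 1: ref 1 → HIT, frames=[1,-]
Step 2: ref 2 → FAULT, frames=[1,2]
Step 3: ref 2 → HIT, frames=[1,2]
Step 4: ref 2 → HIT, frames=[1,2]
Step 5: ref 1 → HIT, frames=[1,2]
Step 6: ref 3 → FAULT (evict 1), frames=[3,2]
Step 7: ref 3 → HIT, frames=[3,2]
Step 8: ref 1 → FAULT (evict 2), frames=[3,1]
Step 9: ref 1 → HIT, frames=[3,1]
Step 10: ref 1 → HIT, frames=[3,1]
Total faults: 4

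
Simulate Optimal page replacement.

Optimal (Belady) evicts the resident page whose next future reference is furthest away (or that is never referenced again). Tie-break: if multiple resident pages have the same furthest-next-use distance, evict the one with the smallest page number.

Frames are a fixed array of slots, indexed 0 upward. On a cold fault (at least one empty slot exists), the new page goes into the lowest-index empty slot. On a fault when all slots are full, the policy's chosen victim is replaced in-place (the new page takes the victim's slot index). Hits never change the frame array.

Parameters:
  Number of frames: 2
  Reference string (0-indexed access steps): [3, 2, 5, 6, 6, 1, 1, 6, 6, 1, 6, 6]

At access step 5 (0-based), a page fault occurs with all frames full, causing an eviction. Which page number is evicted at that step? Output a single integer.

Step 0: ref 3 -> FAULT, frames=[3,-]
Step 1: ref 2 -> FAULT, frames=[3,2]
Step 2: ref 5 -> FAULT, evict 2, frames=[3,5]
Step 3: ref 6 -> FAULT, evict 3, frames=[6,5]
Step 4: ref 6 -> HIT, frames=[6,5]
Step 5: ref 1 -> FAULT, evict 5, frames=[6,1]
At step 5: evicted page 5

Answer: 5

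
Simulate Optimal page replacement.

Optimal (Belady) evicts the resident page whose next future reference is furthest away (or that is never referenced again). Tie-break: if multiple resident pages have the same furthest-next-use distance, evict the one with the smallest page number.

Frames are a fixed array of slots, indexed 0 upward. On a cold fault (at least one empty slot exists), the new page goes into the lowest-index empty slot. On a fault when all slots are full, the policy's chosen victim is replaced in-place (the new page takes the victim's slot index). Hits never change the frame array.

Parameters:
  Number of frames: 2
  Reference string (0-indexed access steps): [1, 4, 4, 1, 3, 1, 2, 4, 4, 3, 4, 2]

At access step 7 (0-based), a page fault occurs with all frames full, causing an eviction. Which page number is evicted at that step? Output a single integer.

Step 0: ref 1 -> FAULT, frames=[1,-]
Step 1: ref 4 -> FAULT, frames=[1,4]
Step 2: ref 4 -> HIT, frames=[1,4]
Step 3: ref 1 -> HIT, frames=[1,4]
Step 4: ref 3 -> FAULT, evict 4, frames=[1,3]
Step 5: ref 1 -> HIT, frames=[1,3]
Step 6: ref 2 -> FAULT, evict 1, frames=[2,3]
Step 7: ref 4 -> FAULT, evict 2, frames=[4,3]
At step 7: evicted page 2

Answer: 2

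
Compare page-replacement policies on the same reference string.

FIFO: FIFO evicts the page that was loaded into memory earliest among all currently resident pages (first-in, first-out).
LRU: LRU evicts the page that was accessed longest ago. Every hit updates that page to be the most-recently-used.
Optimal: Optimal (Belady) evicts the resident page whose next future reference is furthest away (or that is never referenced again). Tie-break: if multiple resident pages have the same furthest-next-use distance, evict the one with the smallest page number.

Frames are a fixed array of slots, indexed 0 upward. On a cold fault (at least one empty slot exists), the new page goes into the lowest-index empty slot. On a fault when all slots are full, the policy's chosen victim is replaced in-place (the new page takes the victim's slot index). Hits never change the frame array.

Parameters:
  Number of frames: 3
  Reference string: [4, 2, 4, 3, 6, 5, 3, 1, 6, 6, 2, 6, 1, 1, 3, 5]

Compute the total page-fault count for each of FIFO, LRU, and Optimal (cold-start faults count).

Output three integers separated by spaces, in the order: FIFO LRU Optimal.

Answer: 10 10 9

Derivation:
--- FIFO ---
  step 0: ref 4 -> FAULT, frames=[4,-,-] (faults so far: 1)
  step 1: ref 2 -> FAULT, frames=[4,2,-] (faults so far: 2)
  step 2: ref 4 -> HIT, frames=[4,2,-] (faults so far: 2)
  step 3: ref 3 -> FAULT, frames=[4,2,3] (faults so far: 3)
  step 4: ref 6 -> FAULT, evict 4, frames=[6,2,3] (faults so far: 4)
  step 5: ref 5 -> FAULT, evict 2, frames=[6,5,3] (faults so far: 5)
  step 6: ref 3 -> HIT, frames=[6,5,3] (faults so far: 5)
  step 7: ref 1 -> FAULT, evict 3, frames=[6,5,1] (faults so far: 6)
  step 8: ref 6 -> HIT, frames=[6,5,1] (faults so far: 6)
  step 9: ref 6 -> HIT, frames=[6,5,1] (faults so far: 6)
  step 10: ref 2 -> FAULT, evict 6, frames=[2,5,1] (faults so far: 7)
  step 11: ref 6 -> FAULT, evict 5, frames=[2,6,1] (faults so far: 8)
  step 12: ref 1 -> HIT, frames=[2,6,1] (faults so far: 8)
  step 13: ref 1 -> HIT, frames=[2,6,1] (faults so far: 8)
  step 14: ref 3 -> FAULT, evict 1, frames=[2,6,3] (faults so far: 9)
  step 15: ref 5 -> FAULT, evict 2, frames=[5,6,3] (faults so far: 10)
  FIFO total faults: 10
--- LRU ---
  step 0: ref 4 -> FAULT, frames=[4,-,-] (faults so far: 1)
  step 1: ref 2 -> FAULT, frames=[4,2,-] (faults so far: 2)
  step 2: ref 4 -> HIT, frames=[4,2,-] (faults so far: 2)
  step 3: ref 3 -> FAULT, frames=[4,2,3] (faults so far: 3)
  step 4: ref 6 -> FAULT, evict 2, frames=[4,6,3] (faults so far: 4)
  step 5: ref 5 -> FAULT, evict 4, frames=[5,6,3] (faults so far: 5)
  step 6: ref 3 -> HIT, frames=[5,6,3] (faults so far: 5)
  step 7: ref 1 -> FAULT, evict 6, frames=[5,1,3] (faults so far: 6)
  step 8: ref 6 -> FAULT, evict 5, frames=[6,1,3] (faults so far: 7)
  step 9: ref 6 -> HIT, frames=[6,1,3] (faults so far: 7)
  step 10: ref 2 -> FAULT, evict 3, frames=[6,1,2] (faults so far: 8)
  step 11: ref 6 -> HIT, frames=[6,1,2] (faults so far: 8)
  step 12: ref 1 -> HIT, frames=[6,1,2] (faults so far: 8)
  step 13: ref 1 -> HIT, frames=[6,1,2] (faults so far: 8)
  step 14: ref 3 -> FAULT, evict 2, frames=[6,1,3] (faults so far: 9)
  step 15: ref 5 -> FAULT, evict 6, frames=[5,1,3] (faults so far: 10)
  LRU total faults: 10
--- Optimal ---
  step 0: ref 4 -> FAULT, frames=[4,-,-] (faults so far: 1)
  step 1: ref 2 -> FAULT, frames=[4,2,-] (faults so far: 2)
  step 2: ref 4 -> HIT, frames=[4,2,-] (faults so far: 2)
  step 3: ref 3 -> FAULT, frames=[4,2,3] (faults so far: 3)
  step 4: ref 6 -> FAULT, evict 4, frames=[6,2,3] (faults so far: 4)
  step 5: ref 5 -> FAULT, evict 2, frames=[6,5,3] (faults so far: 5)
  step 6: ref 3 -> HIT, frames=[6,5,3] (faults so far: 5)
  step 7: ref 1 -> FAULT, evict 5, frames=[6,1,3] (faults so far: 6)
  step 8: ref 6 -> HIT, frames=[6,1,3] (faults so far: 6)
  step 9: ref 6 -> HIT, frames=[6,1,3] (faults so far: 6)
  step 10: ref 2 -> FAULT, evict 3, frames=[6,1,2] (faults so far: 7)
  step 11: ref 6 -> HIT, frames=[6,1,2] (faults so far: 7)
  step 12: ref 1 -> HIT, frames=[6,1,2] (faults so far: 7)
  step 13: ref 1 -> HIT, frames=[6,1,2] (faults so far: 7)
  step 14: ref 3 -> FAULT, evict 1, frames=[6,3,2] (faults so far: 8)
  step 15: ref 5 -> FAULT, evict 2, frames=[6,3,5] (faults so far: 9)
  Optimal total faults: 9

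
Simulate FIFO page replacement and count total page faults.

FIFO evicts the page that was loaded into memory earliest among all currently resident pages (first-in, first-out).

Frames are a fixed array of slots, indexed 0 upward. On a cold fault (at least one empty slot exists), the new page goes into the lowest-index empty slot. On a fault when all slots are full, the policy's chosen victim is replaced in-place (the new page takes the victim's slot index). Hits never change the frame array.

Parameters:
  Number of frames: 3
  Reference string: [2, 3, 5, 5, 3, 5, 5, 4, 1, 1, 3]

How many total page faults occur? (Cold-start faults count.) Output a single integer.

Answer: 6

Derivation:
Step 0: ref 2 → FAULT, frames=[2,-,-]
Step 1: ref 3 → FAULT, frames=[2,3,-]
Step 2: ref 5 → FAULT, frames=[2,3,5]
Step 3: ref 5 → HIT, frames=[2,3,5]
Step 4: ref 3 → HIT, frames=[2,3,5]
Step 5: ref 5 → HIT, frames=[2,3,5]
Step 6: ref 5 → HIT, frames=[2,3,5]
Step 7: ref 4 → FAULT (evict 2), frames=[4,3,5]
Step 8: ref 1 → FAULT (evict 3), frames=[4,1,5]
Step 9: ref 1 → HIT, frames=[4,1,5]
Step 10: ref 3 → FAULT (evict 5), frames=[4,1,3]
Total faults: 6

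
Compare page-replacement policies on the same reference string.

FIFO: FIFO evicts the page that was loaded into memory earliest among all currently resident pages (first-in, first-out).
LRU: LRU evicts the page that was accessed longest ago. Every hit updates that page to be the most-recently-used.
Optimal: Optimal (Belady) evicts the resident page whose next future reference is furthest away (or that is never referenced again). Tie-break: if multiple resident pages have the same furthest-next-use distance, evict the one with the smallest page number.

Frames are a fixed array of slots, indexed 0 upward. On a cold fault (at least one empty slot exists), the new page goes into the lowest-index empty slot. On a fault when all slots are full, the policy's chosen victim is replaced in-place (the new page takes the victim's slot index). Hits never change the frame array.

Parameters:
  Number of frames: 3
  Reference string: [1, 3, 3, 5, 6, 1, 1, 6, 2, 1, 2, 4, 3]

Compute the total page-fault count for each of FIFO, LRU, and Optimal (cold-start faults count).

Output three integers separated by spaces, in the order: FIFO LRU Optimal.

Answer: 8 8 6

Derivation:
--- FIFO ---
  step 0: ref 1 -> FAULT, frames=[1,-,-] (faults so far: 1)
  step 1: ref 3 -> FAULT, frames=[1,3,-] (faults so far: 2)
  step 2: ref 3 -> HIT, frames=[1,3,-] (faults so far: 2)
  step 3: ref 5 -> FAULT, frames=[1,3,5] (faults so far: 3)
  step 4: ref 6 -> FAULT, evict 1, frames=[6,3,5] (faults so far: 4)
  step 5: ref 1 -> FAULT, evict 3, frames=[6,1,5] (faults so far: 5)
  step 6: ref 1 -> HIT, frames=[6,1,5] (faults so far: 5)
  step 7: ref 6 -> HIT, frames=[6,1,5] (faults so far: 5)
  step 8: ref 2 -> FAULT, evict 5, frames=[6,1,2] (faults so far: 6)
  step 9: ref 1 -> HIT, frames=[6,1,2] (faults so far: 6)
  step 10: ref 2 -> HIT, frames=[6,1,2] (faults so far: 6)
  step 11: ref 4 -> FAULT, evict 6, frames=[4,1,2] (faults so far: 7)
  step 12: ref 3 -> FAULT, evict 1, frames=[4,3,2] (faults so far: 8)
  FIFO total faults: 8
--- LRU ---
  step 0: ref 1 -> FAULT, frames=[1,-,-] (faults so far: 1)
  step 1: ref 3 -> FAULT, frames=[1,3,-] (faults so far: 2)
  step 2: ref 3 -> HIT, frames=[1,3,-] (faults so far: 2)
  step 3: ref 5 -> FAULT, frames=[1,3,5] (faults so far: 3)
  step 4: ref 6 -> FAULT, evict 1, frames=[6,3,5] (faults so far: 4)
  step 5: ref 1 -> FAULT, evict 3, frames=[6,1,5] (faults so far: 5)
  step 6: ref 1 -> HIT, frames=[6,1,5] (faults so far: 5)
  step 7: ref 6 -> HIT, frames=[6,1,5] (faults so far: 5)
  step 8: ref 2 -> FAULT, evict 5, frames=[6,1,2] (faults so far: 6)
  step 9: ref 1 -> HIT, frames=[6,1,2] (faults so far: 6)
  step 10: ref 2 -> HIT, frames=[6,1,2] (faults so far: 6)
  step 11: ref 4 -> FAULT, evict 6, frames=[4,1,2] (faults so far: 7)
  step 12: ref 3 -> FAULT, evict 1, frames=[4,3,2] (faults so far: 8)
  LRU total faults: 8
--- Optimal ---
  step 0: ref 1 -> FAULT, frames=[1,-,-] (faults so far: 1)
  step 1: ref 3 -> FAULT, frames=[1,3,-] (faults so far: 2)
  step 2: ref 3 -> HIT, frames=[1,3,-] (faults so far: 2)
  step 3: ref 5 -> FAULT, frames=[1,3,5] (faults so far: 3)
  step 4: ref 6 -> FAULT, evict 5, frames=[1,3,6] (faults so far: 4)
  step 5: ref 1 -> HIT, frames=[1,3,6] (faults so far: 4)
  step 6: ref 1 -> HIT, frames=[1,3,6] (faults so far: 4)
  step 7: ref 6 -> HIT, frames=[1,3,6] (faults so far: 4)
  step 8: ref 2 -> FAULT, evict 6, frames=[1,3,2] (faults so far: 5)
  step 9: ref 1 -> HIT, frames=[1,3,2] (faults so far: 5)
  step 10: ref 2 -> HIT, frames=[1,3,2] (faults so far: 5)
  step 11: ref 4 -> FAULT, evict 1, frames=[4,3,2] (faults so far: 6)
  step 12: ref 3 -> HIT, frames=[4,3,2] (faults so far: 6)
  Optimal total faults: 6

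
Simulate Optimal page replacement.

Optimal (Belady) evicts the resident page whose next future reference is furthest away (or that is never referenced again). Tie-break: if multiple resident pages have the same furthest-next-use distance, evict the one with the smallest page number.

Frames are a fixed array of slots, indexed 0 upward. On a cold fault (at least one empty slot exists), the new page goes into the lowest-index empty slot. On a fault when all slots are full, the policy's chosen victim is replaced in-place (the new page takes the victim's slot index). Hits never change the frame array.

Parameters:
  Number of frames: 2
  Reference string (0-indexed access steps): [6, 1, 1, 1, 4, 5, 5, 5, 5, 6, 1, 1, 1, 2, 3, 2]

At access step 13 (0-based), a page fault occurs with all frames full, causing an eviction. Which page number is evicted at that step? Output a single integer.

Step 0: ref 6 -> FAULT, frames=[6,-]
Step 1: ref 1 -> FAULT, frames=[6,1]
Step 2: ref 1 -> HIT, frames=[6,1]
Step 3: ref 1 -> HIT, frames=[6,1]
Step 4: ref 4 -> FAULT, evict 1, frames=[6,4]
Step 5: ref 5 -> FAULT, evict 4, frames=[6,5]
Step 6: ref 5 -> HIT, frames=[6,5]
Step 7: ref 5 -> HIT, frames=[6,5]
Step 8: ref 5 -> HIT, frames=[6,5]
Step 9: ref 6 -> HIT, frames=[6,5]
Step 10: ref 1 -> FAULT, evict 5, frames=[6,1]
Step 11: ref 1 -> HIT, frames=[6,1]
Step 12: ref 1 -> HIT, frames=[6,1]
Step 13: ref 2 -> FAULT, evict 1, frames=[6,2]
At step 13: evicted page 1

Answer: 1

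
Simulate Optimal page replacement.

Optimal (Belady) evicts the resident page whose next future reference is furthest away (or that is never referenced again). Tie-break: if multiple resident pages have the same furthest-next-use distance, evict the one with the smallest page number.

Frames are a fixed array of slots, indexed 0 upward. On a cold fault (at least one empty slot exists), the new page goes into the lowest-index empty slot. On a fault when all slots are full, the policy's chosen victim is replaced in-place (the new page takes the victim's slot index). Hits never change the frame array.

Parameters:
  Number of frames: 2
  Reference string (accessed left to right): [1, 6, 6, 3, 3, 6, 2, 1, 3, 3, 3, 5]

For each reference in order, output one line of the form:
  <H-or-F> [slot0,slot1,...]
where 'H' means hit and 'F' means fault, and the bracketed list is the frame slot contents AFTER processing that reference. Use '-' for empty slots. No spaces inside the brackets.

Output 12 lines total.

F [1,-]
F [1,6]
H [1,6]
F [3,6]
H [3,6]
H [3,6]
F [3,2]
F [3,1]
H [3,1]
H [3,1]
H [3,1]
F [3,5]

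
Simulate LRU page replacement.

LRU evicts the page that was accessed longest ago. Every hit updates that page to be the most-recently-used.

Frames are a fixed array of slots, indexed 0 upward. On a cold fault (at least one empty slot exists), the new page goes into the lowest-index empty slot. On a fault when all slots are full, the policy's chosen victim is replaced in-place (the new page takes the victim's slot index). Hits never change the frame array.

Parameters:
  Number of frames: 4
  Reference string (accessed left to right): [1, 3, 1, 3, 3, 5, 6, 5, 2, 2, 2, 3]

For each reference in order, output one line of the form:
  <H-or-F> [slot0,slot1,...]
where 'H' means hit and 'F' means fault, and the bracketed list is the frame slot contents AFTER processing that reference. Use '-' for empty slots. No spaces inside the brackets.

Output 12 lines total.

F [1,-,-,-]
F [1,3,-,-]
H [1,3,-,-]
H [1,3,-,-]
H [1,3,-,-]
F [1,3,5,-]
F [1,3,5,6]
H [1,3,5,6]
F [2,3,5,6]
H [2,3,5,6]
H [2,3,5,6]
H [2,3,5,6]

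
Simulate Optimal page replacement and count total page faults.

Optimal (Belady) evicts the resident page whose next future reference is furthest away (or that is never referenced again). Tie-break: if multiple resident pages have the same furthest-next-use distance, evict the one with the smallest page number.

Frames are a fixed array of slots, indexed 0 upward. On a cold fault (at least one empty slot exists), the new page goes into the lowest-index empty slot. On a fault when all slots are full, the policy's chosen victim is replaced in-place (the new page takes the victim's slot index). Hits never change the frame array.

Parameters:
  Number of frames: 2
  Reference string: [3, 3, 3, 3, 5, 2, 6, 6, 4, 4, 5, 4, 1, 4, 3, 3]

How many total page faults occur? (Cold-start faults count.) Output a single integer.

Answer: 7

Derivation:
Step 0: ref 3 → FAULT, frames=[3,-]
Step 1: ref 3 → HIT, frames=[3,-]
Step 2: ref 3 → HIT, frames=[3,-]
Step 3: ref 3 → HIT, frames=[3,-]
Step 4: ref 5 → FAULT, frames=[3,5]
Step 5: ref 2 → FAULT (evict 3), frames=[2,5]
Step 6: ref 6 → FAULT (evict 2), frames=[6,5]
Step 7: ref 6 → HIT, frames=[6,5]
Step 8: ref 4 → FAULT (evict 6), frames=[4,5]
Step 9: ref 4 → HIT, frames=[4,5]
Step 10: ref 5 → HIT, frames=[4,5]
Step 11: ref 4 → HIT, frames=[4,5]
Step 12: ref 1 → FAULT (evict 5), frames=[4,1]
Step 13: ref 4 → HIT, frames=[4,1]
Step 14: ref 3 → FAULT (evict 1), frames=[4,3]
Step 15: ref 3 → HIT, frames=[4,3]
Total faults: 7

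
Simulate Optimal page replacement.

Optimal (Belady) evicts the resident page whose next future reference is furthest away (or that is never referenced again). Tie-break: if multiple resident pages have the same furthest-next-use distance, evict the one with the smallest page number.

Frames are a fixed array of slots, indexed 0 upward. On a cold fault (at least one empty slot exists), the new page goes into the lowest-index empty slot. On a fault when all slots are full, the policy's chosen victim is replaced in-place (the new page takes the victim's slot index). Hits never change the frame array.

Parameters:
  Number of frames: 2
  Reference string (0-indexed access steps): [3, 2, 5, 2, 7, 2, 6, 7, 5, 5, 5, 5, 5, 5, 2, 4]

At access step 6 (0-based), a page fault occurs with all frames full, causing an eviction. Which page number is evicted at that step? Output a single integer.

Answer: 2

Derivation:
Step 0: ref 3 -> FAULT, frames=[3,-]
Step 1: ref 2 -> FAULT, frames=[3,2]
Step 2: ref 5 -> FAULT, evict 3, frames=[5,2]
Step 3: ref 2 -> HIT, frames=[5,2]
Step 4: ref 7 -> FAULT, evict 5, frames=[7,2]
Step 5: ref 2 -> HIT, frames=[7,2]
Step 6: ref 6 -> FAULT, evict 2, frames=[7,6]
At step 6: evicted page 2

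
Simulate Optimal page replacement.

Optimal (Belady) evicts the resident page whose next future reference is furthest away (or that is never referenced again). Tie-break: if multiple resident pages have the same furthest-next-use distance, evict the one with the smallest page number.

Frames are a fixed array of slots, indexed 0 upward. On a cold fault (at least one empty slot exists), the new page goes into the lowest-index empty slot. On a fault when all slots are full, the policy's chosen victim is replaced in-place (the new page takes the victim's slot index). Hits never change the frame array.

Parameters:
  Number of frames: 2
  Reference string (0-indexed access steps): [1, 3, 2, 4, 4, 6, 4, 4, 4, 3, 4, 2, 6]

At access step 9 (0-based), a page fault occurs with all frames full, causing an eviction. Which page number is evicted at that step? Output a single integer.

Step 0: ref 1 -> FAULT, frames=[1,-]
Step 1: ref 3 -> FAULT, frames=[1,3]
Step 2: ref 2 -> FAULT, evict 1, frames=[2,3]
Step 3: ref 4 -> FAULT, evict 2, frames=[4,3]
Step 4: ref 4 -> HIT, frames=[4,3]
Step 5: ref 6 -> FAULT, evict 3, frames=[4,6]
Step 6: ref 4 -> HIT, frames=[4,6]
Step 7: ref 4 -> HIT, frames=[4,6]
Step 8: ref 4 -> HIT, frames=[4,6]
Step 9: ref 3 -> FAULT, evict 6, frames=[4,3]
At step 9: evicted page 6

Answer: 6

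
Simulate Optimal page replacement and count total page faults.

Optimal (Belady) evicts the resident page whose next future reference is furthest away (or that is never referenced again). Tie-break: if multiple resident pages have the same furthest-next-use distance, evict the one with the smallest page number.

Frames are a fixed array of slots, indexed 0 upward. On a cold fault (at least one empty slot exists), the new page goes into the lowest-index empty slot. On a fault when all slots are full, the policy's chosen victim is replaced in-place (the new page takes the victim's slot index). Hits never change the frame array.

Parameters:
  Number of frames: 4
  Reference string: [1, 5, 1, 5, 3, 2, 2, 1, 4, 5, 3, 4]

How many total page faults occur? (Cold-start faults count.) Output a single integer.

Answer: 5

Derivation:
Step 0: ref 1 → FAULT, frames=[1,-,-,-]
Step 1: ref 5 → FAULT, frames=[1,5,-,-]
Step 2: ref 1 → HIT, frames=[1,5,-,-]
Step 3: ref 5 → HIT, frames=[1,5,-,-]
Step 4: ref 3 → FAULT, frames=[1,5,3,-]
Step 5: ref 2 → FAULT, frames=[1,5,3,2]
Step 6: ref 2 → HIT, frames=[1,5,3,2]
Step 7: ref 1 → HIT, frames=[1,5,3,2]
Step 8: ref 4 → FAULT (evict 1), frames=[4,5,3,2]
Step 9: ref 5 → HIT, frames=[4,5,3,2]
Step 10: ref 3 → HIT, frames=[4,5,3,2]
Step 11: ref 4 → HIT, frames=[4,5,3,2]
Total faults: 5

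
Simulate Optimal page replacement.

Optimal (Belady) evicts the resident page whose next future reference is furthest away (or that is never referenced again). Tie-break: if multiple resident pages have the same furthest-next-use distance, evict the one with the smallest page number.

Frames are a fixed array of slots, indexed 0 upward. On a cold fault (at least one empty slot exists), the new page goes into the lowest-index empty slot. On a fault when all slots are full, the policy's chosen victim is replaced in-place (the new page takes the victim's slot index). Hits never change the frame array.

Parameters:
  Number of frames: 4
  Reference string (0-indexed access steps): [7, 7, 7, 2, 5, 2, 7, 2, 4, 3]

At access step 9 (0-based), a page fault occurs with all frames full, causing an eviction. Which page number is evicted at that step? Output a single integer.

Step 0: ref 7 -> FAULT, frames=[7,-,-,-]
Step 1: ref 7 -> HIT, frames=[7,-,-,-]
Step 2: ref 7 -> HIT, frames=[7,-,-,-]
Step 3: ref 2 -> FAULT, frames=[7,2,-,-]
Step 4: ref 5 -> FAULT, frames=[7,2,5,-]
Step 5: ref 2 -> HIT, frames=[7,2,5,-]
Step 6: ref 7 -> HIT, frames=[7,2,5,-]
Step 7: ref 2 -> HIT, frames=[7,2,5,-]
Step 8: ref 4 -> FAULT, frames=[7,2,5,4]
Step 9: ref 3 -> FAULT, evict 2, frames=[7,3,5,4]
At step 9: evicted page 2

Answer: 2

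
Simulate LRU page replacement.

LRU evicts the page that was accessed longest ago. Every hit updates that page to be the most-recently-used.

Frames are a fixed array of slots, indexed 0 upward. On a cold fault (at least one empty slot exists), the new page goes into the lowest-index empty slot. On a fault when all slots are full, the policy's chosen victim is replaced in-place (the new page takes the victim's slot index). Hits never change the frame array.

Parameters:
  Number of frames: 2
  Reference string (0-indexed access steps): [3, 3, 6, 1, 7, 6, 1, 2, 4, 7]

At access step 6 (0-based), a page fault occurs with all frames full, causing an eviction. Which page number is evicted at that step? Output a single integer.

Answer: 7

Derivation:
Step 0: ref 3 -> FAULT, frames=[3,-]
Step 1: ref 3 -> HIT, frames=[3,-]
Step 2: ref 6 -> FAULT, frames=[3,6]
Step 3: ref 1 -> FAULT, evict 3, frames=[1,6]
Step 4: ref 7 -> FAULT, evict 6, frames=[1,7]
Step 5: ref 6 -> FAULT, evict 1, frames=[6,7]
Step 6: ref 1 -> FAULT, evict 7, frames=[6,1]
At step 6: evicted page 7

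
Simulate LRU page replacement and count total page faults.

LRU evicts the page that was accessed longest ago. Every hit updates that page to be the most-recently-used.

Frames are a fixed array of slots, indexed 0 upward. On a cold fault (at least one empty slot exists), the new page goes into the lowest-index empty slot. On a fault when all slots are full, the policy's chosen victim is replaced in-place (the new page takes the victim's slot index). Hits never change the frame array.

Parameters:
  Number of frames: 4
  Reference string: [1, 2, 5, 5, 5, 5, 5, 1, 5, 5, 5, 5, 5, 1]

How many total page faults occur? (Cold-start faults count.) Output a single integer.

Step 0: ref 1 → FAULT, frames=[1,-,-,-]
Step 1: ref 2 → FAULT, frames=[1,2,-,-]
Step 2: ref 5 → FAULT, frames=[1,2,5,-]
Step 3: ref 5 → HIT, frames=[1,2,5,-]
Step 4: ref 5 → HIT, frames=[1,2,5,-]
Step 5: ref 5 → HIT, frames=[1,2,5,-]
Step 6: ref 5 → HIT, frames=[1,2,5,-]
Step 7: ref 1 → HIT, frames=[1,2,5,-]
Step 8: ref 5 → HIT, frames=[1,2,5,-]
Step 9: ref 5 → HIT, frames=[1,2,5,-]
Step 10: ref 5 → HIT, frames=[1,2,5,-]
Step 11: ref 5 → HIT, frames=[1,2,5,-]
Step 12: ref 5 → HIT, frames=[1,2,5,-]
Step 13: ref 1 → HIT, frames=[1,2,5,-]
Total faults: 3

Answer: 3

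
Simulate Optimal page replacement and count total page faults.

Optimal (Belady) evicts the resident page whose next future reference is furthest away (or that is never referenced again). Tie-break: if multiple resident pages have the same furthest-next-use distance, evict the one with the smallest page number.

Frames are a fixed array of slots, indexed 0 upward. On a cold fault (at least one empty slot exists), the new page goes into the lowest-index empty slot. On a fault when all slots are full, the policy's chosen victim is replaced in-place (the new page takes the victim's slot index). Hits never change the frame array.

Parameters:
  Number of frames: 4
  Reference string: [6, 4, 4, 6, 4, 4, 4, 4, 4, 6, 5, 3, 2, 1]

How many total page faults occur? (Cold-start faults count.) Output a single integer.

Answer: 6

Derivation:
Step 0: ref 6 → FAULT, frames=[6,-,-,-]
Step 1: ref 4 → FAULT, frames=[6,4,-,-]
Step 2: ref 4 → HIT, frames=[6,4,-,-]
Step 3: ref 6 → HIT, frames=[6,4,-,-]
Step 4: ref 4 → HIT, frames=[6,4,-,-]
Step 5: ref 4 → HIT, frames=[6,4,-,-]
Step 6: ref 4 → HIT, frames=[6,4,-,-]
Step 7: ref 4 → HIT, frames=[6,4,-,-]
Step 8: ref 4 → HIT, frames=[6,4,-,-]
Step 9: ref 6 → HIT, frames=[6,4,-,-]
Step 10: ref 5 → FAULT, frames=[6,4,5,-]
Step 11: ref 3 → FAULT, frames=[6,4,5,3]
Step 12: ref 2 → FAULT (evict 3), frames=[6,4,5,2]
Step 13: ref 1 → FAULT (evict 2), frames=[6,4,5,1]
Total faults: 6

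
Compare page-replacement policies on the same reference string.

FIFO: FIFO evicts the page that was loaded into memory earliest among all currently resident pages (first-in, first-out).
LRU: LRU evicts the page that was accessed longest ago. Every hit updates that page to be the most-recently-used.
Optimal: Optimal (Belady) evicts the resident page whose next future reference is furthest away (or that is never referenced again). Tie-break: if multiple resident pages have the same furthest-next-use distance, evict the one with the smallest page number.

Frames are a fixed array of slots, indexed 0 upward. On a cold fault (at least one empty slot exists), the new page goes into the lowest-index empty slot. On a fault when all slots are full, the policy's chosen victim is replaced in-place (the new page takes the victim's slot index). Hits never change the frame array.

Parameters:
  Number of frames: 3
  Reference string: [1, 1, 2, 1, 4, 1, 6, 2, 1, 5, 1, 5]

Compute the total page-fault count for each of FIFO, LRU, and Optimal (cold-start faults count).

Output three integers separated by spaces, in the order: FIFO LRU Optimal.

--- FIFO ---
  step 0: ref 1 -> FAULT, frames=[1,-,-] (faults so far: 1)
  step 1: ref 1 -> HIT, frames=[1,-,-] (faults so far: 1)
  step 2: ref 2 -> FAULT, frames=[1,2,-] (faults so far: 2)
  step 3: ref 1 -> HIT, frames=[1,2,-] (faults so far: 2)
  step 4: ref 4 -> FAULT, frames=[1,2,4] (faults so far: 3)
  step 5: ref 1 -> HIT, frames=[1,2,4] (faults so far: 3)
  step 6: ref 6 -> FAULT, evict 1, frames=[6,2,4] (faults so far: 4)
  step 7: ref 2 -> HIT, frames=[6,2,4] (faults so far: 4)
  step 8: ref 1 -> FAULT, evict 2, frames=[6,1,4] (faults so far: 5)
  step 9: ref 5 -> FAULT, evict 4, frames=[6,1,5] (faults so far: 6)
  step 10: ref 1 -> HIT, frames=[6,1,5] (faults so far: 6)
  step 11: ref 5 -> HIT, frames=[6,1,5] (faults so far: 6)
  FIFO total faults: 6
--- LRU ---
  step 0: ref 1 -> FAULT, frames=[1,-,-] (faults so far: 1)
  step 1: ref 1 -> HIT, frames=[1,-,-] (faults so far: 1)
  step 2: ref 2 -> FAULT, frames=[1,2,-] (faults so far: 2)
  step 3: ref 1 -> HIT, frames=[1,2,-] (faults so far: 2)
  step 4: ref 4 -> FAULT, frames=[1,2,4] (faults so far: 3)
  step 5: ref 1 -> HIT, frames=[1,2,4] (faults so far: 3)
  step 6: ref 6 -> FAULT, evict 2, frames=[1,6,4] (faults so far: 4)
  step 7: ref 2 -> FAULT, evict 4, frames=[1,6,2] (faults so far: 5)
  step 8: ref 1 -> HIT, frames=[1,6,2] (faults so far: 5)
  step 9: ref 5 -> FAULT, evict 6, frames=[1,5,2] (faults so far: 6)
  step 10: ref 1 -> HIT, frames=[1,5,2] (faults so far: 6)
  step 11: ref 5 -> HIT, frames=[1,5,2] (faults so far: 6)
  LRU total faults: 6
--- Optimal ---
  step 0: ref 1 -> FAULT, frames=[1,-,-] (faults so far: 1)
  step 1: ref 1 -> HIT, frames=[1,-,-] (faults so far: 1)
  step 2: ref 2 -> FAULT, frames=[1,2,-] (faults so far: 2)
  step 3: ref 1 -> HIT, frames=[1,2,-] (faults so far: 2)
  step 4: ref 4 -> FAULT, frames=[1,2,4] (faults so far: 3)
  step 5: ref 1 -> HIT, frames=[1,2,4] (faults so far: 3)
  step 6: ref 6 -> FAULT, evict 4, frames=[1,2,6] (faults so far: 4)
  step 7: ref 2 -> HIT, frames=[1,2,6] (faults so far: 4)
  step 8: ref 1 -> HIT, frames=[1,2,6] (faults so far: 4)
  step 9: ref 5 -> FAULT, evict 2, frames=[1,5,6] (faults so far: 5)
  step 10: ref 1 -> HIT, frames=[1,5,6] (faults so far: 5)
  step 11: ref 5 -> HIT, frames=[1,5,6] (faults so far: 5)
  Optimal total faults: 5

Answer: 6 6 5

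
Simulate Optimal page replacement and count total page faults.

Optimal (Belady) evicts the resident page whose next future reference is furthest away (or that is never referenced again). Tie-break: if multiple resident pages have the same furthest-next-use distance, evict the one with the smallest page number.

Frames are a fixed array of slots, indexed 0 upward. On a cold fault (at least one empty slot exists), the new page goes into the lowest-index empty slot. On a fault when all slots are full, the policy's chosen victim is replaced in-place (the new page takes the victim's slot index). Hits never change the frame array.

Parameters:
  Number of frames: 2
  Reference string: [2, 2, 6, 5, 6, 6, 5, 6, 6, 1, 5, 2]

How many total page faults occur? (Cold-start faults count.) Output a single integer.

Answer: 5

Derivation:
Step 0: ref 2 → FAULT, frames=[2,-]
Step 1: ref 2 → HIT, frames=[2,-]
Step 2: ref 6 → FAULT, frames=[2,6]
Step 3: ref 5 → FAULT (evict 2), frames=[5,6]
Step 4: ref 6 → HIT, frames=[5,6]
Step 5: ref 6 → HIT, frames=[5,6]
Step 6: ref 5 → HIT, frames=[5,6]
Step 7: ref 6 → HIT, frames=[5,6]
Step 8: ref 6 → HIT, frames=[5,6]
Step 9: ref 1 → FAULT (evict 6), frames=[5,1]
Step 10: ref 5 → HIT, frames=[5,1]
Step 11: ref 2 → FAULT (evict 1), frames=[5,2]
Total faults: 5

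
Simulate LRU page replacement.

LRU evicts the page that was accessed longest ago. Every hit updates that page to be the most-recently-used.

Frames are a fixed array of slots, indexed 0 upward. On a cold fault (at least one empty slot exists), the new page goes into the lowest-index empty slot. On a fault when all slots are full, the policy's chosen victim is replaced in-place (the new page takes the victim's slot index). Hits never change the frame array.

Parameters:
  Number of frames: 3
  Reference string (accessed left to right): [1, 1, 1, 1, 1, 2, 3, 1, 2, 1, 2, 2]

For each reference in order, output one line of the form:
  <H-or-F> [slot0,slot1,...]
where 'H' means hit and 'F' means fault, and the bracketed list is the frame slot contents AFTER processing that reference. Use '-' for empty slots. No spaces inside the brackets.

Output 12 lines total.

F [1,-,-]
H [1,-,-]
H [1,-,-]
H [1,-,-]
H [1,-,-]
F [1,2,-]
F [1,2,3]
H [1,2,3]
H [1,2,3]
H [1,2,3]
H [1,2,3]
H [1,2,3]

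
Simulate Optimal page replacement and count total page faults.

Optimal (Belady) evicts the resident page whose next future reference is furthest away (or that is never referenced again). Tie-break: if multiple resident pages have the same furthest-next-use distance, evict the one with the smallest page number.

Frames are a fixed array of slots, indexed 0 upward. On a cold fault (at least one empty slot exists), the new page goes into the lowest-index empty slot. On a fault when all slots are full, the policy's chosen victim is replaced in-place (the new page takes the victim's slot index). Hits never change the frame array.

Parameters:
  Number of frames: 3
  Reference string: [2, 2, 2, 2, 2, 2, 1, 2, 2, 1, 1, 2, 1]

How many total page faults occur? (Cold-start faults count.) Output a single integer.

Answer: 2

Derivation:
Step 0: ref 2 → FAULT, frames=[2,-,-]
Step 1: ref 2 → HIT, frames=[2,-,-]
Step 2: ref 2 → HIT, frames=[2,-,-]
Step 3: ref 2 → HIT, frames=[2,-,-]
Step 4: ref 2 → HIT, frames=[2,-,-]
Step 5: ref 2 → HIT, frames=[2,-,-]
Step 6: ref 1 → FAULT, frames=[2,1,-]
Step 7: ref 2 → HIT, frames=[2,1,-]
Step 8: ref 2 → HIT, frames=[2,1,-]
Step 9: ref 1 → HIT, frames=[2,1,-]
Step 10: ref 1 → HIT, frames=[2,1,-]
Step 11: ref 2 → HIT, frames=[2,1,-]
Step 12: ref 1 → HIT, frames=[2,1,-]
Total faults: 2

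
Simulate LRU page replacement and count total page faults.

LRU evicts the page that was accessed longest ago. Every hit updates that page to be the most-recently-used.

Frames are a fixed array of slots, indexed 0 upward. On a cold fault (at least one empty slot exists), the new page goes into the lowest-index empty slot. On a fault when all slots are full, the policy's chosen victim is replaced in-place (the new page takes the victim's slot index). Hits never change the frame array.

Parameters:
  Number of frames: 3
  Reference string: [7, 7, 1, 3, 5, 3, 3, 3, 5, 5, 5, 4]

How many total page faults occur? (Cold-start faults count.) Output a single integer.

Answer: 5

Derivation:
Step 0: ref 7 → FAULT, frames=[7,-,-]
Step 1: ref 7 → HIT, frames=[7,-,-]
Step 2: ref 1 → FAULT, frames=[7,1,-]
Step 3: ref 3 → FAULT, frames=[7,1,3]
Step 4: ref 5 → FAULT (evict 7), frames=[5,1,3]
Step 5: ref 3 → HIT, frames=[5,1,3]
Step 6: ref 3 → HIT, frames=[5,1,3]
Step 7: ref 3 → HIT, frames=[5,1,3]
Step 8: ref 5 → HIT, frames=[5,1,3]
Step 9: ref 5 → HIT, frames=[5,1,3]
Step 10: ref 5 → HIT, frames=[5,1,3]
Step 11: ref 4 → FAULT (evict 1), frames=[5,4,3]
Total faults: 5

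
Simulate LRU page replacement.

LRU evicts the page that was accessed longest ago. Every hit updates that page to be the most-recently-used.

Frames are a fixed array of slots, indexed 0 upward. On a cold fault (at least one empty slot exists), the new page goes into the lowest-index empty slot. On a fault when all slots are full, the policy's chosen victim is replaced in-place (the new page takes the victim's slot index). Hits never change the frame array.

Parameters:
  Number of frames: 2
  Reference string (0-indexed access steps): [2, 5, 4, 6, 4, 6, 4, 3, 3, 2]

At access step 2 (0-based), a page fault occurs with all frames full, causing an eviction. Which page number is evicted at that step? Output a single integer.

Answer: 2

Derivation:
Step 0: ref 2 -> FAULT, frames=[2,-]
Step 1: ref 5 -> FAULT, frames=[2,5]
Step 2: ref 4 -> FAULT, evict 2, frames=[4,5]
At step 2: evicted page 2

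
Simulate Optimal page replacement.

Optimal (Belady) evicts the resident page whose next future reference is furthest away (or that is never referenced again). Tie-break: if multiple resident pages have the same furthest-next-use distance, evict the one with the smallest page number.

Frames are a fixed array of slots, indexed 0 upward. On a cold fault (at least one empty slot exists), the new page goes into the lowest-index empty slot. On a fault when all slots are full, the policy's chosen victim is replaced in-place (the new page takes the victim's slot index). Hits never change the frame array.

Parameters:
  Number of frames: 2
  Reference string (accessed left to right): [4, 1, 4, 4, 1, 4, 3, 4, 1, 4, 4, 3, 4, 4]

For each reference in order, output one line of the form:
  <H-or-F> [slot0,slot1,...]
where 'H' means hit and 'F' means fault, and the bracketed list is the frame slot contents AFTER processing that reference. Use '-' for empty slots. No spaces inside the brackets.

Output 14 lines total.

F [4,-]
F [4,1]
H [4,1]
H [4,1]
H [4,1]
H [4,1]
F [4,3]
H [4,3]
F [4,1]
H [4,1]
H [4,1]
F [4,3]
H [4,3]
H [4,3]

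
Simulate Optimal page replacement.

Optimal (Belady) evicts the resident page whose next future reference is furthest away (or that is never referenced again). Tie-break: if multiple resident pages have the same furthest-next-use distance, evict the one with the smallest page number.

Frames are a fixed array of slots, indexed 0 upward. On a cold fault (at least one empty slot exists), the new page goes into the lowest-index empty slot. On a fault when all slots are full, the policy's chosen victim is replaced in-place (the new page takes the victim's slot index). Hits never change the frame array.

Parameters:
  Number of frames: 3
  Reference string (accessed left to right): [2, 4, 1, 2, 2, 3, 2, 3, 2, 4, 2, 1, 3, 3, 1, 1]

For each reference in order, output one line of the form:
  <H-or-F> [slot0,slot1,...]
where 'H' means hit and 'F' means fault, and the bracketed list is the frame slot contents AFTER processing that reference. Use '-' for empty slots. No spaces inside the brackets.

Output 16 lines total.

F [2,-,-]
F [2,4,-]
F [2,4,1]
H [2,4,1]
H [2,4,1]
F [2,4,3]
H [2,4,3]
H [2,4,3]
H [2,4,3]
H [2,4,3]
H [2,4,3]
F [1,4,3]
H [1,4,3]
H [1,4,3]
H [1,4,3]
H [1,4,3]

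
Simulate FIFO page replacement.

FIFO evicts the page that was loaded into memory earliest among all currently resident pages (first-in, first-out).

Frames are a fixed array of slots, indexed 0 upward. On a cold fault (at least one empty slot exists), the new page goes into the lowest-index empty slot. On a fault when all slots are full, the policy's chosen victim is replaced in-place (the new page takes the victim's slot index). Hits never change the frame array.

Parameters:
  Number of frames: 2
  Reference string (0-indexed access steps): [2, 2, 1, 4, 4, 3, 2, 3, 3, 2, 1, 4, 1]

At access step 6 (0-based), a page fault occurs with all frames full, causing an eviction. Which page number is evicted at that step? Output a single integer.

Answer: 4

Derivation:
Step 0: ref 2 -> FAULT, frames=[2,-]
Step 1: ref 2 -> HIT, frames=[2,-]
Step 2: ref 1 -> FAULT, frames=[2,1]
Step 3: ref 4 -> FAULT, evict 2, frames=[4,1]
Step 4: ref 4 -> HIT, frames=[4,1]
Step 5: ref 3 -> FAULT, evict 1, frames=[4,3]
Step 6: ref 2 -> FAULT, evict 4, frames=[2,3]
At step 6: evicted page 4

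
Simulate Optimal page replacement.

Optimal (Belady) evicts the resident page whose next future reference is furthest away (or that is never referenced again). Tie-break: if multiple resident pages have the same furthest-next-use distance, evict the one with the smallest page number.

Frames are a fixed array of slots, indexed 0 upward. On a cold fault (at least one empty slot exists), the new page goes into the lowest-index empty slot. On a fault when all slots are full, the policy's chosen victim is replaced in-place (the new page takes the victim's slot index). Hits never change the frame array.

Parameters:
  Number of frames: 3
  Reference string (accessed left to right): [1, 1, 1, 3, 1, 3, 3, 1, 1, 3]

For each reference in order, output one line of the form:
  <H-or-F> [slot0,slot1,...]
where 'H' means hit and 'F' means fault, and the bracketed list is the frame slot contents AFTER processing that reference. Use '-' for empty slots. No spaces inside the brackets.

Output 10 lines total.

F [1,-,-]
H [1,-,-]
H [1,-,-]
F [1,3,-]
H [1,3,-]
H [1,3,-]
H [1,3,-]
H [1,3,-]
H [1,3,-]
H [1,3,-]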